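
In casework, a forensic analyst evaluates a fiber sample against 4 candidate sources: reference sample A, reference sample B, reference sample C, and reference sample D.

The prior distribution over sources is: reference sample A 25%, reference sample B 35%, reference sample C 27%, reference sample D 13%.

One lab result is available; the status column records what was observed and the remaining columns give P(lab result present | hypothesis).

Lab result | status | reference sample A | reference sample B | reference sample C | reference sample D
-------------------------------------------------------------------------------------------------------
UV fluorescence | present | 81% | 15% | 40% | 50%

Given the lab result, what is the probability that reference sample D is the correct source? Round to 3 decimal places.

0.152

Multiply each prior by the likelihood of the lab result:
  reference sample A: 0.25 × 0.81 = 0.2025
  reference sample B: 0.35 × 0.15 = 0.0525
  reference sample C: 0.27 × 0.40 = 0.108
  reference sample D: 0.13 × 0.50 = 0.065
Marginal likelihood of the evidence = 0.428.
P(reference sample D | evidence) = 0.065 / 0.428 ≈ 0.152.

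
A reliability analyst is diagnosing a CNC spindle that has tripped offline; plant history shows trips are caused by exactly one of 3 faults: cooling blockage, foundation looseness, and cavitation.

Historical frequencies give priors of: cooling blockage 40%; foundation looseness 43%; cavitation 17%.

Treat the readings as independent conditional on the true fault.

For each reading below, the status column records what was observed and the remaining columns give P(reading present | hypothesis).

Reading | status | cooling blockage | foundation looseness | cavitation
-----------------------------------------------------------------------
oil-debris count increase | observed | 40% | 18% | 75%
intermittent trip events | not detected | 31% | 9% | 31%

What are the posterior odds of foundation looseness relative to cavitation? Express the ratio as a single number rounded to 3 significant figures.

Posterior odds equal prior odds times the likelihood ratio; only the two competing hypotheses matter (using 1 − P(present | H) for each absent reading).
  foundation looseness: 0.43 × 0.18 × (1 − 0.09) = 0.070434
  cavitation: 0.17 × 0.75 × (1 − 0.31) = 0.087975
Posterior odds = 0.070434 / 0.087975 ≈ 0.801.

0.801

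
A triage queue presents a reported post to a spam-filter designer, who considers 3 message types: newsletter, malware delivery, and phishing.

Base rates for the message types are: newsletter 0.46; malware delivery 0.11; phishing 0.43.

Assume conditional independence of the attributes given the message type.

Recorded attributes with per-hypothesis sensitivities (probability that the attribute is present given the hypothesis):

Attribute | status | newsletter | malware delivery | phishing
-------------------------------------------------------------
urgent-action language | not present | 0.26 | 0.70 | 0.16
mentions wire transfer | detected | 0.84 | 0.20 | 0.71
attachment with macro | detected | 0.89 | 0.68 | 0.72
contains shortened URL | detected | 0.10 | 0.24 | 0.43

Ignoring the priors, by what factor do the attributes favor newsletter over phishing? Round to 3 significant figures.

Take the product of per-attribute likelihoods under each hypothesis (using 1 − P(present | H) for each absent attribute), then divide.
  newsletter: (1 − 0.26) × 0.84 × 0.89 × 0.10 = 0.055322
  phishing: (1 − 0.16) × 0.71 × 0.72 × 0.43 = 0.18465
Bayes factor = 0.055322 / 0.18465 ≈ 0.300

0.300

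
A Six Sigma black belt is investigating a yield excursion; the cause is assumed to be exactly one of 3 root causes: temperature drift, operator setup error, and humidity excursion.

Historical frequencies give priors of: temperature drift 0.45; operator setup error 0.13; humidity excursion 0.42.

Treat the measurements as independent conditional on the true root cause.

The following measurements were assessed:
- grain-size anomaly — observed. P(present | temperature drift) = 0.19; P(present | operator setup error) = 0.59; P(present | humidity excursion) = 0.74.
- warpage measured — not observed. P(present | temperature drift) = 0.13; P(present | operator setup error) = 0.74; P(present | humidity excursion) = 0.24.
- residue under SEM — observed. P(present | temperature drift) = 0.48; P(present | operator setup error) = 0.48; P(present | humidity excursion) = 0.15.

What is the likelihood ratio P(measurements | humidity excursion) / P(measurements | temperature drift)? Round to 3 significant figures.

Joint likelihood of the measurement pattern under each hypothesis (using 1 − P(present | H) for each absent measurement):
  humidity excursion: 0.74 × (1 − 0.24) × 0.15 = 0.08436
  temperature drift: 0.19 × (1 − 0.13) × 0.48 = 0.079344
Bayes factor = 0.08436 / 0.079344 ≈ 1.06

1.06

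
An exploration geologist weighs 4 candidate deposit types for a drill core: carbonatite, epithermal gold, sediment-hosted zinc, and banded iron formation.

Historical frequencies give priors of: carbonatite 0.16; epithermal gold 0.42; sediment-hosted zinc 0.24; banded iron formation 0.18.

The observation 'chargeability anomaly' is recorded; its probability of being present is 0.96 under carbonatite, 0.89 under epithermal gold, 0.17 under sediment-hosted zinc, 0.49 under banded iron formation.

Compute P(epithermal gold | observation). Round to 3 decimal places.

By Bayes' rule, the unnormalized weight for each hypothesis is prior × likelihood:
  carbonatite: 0.16 × 0.96 = 0.1536
  epithermal gold: 0.42 × 0.89 = 0.3738
  sediment-hosted zinc: 0.24 × 0.17 = 0.0408
  banded iron formation: 0.18 × 0.49 = 0.0882
Normalizing constant Z = 0.1536 + 0.3738 + 0.0408 + 0.0882 = 0.6564.
P(epithermal gold | evidence) = 0.3738 / 0.6564 ≈ 0.569.

0.569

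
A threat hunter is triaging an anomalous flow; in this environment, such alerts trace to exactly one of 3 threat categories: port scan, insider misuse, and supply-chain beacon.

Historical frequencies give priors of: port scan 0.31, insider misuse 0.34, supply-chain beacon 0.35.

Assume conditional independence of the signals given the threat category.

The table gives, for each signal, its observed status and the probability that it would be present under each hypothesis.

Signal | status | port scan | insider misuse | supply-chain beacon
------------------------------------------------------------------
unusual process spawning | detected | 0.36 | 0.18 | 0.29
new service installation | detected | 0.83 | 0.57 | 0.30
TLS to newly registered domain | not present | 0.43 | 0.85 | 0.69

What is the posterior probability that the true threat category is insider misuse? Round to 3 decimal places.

Multiply each prior by the joint likelihood of the signal pattern (using 1 − P(present | H) for each absent signal):
  port scan: 0.31 × 0.36 × 0.83 × (1 − 0.43) = 0.052798
  insider misuse: 0.34 × 0.18 × 0.57 × (1 − 0.85) = 0.0052326
  supply-chain beacon: 0.35 × 0.29 × 0.30 × (1 − 0.69) = 0.0094395
Marginal likelihood of the evidence = 0.06747.
P(insider misuse | evidence) = 0.0052326 / 0.06747 ≈ 0.078.

0.078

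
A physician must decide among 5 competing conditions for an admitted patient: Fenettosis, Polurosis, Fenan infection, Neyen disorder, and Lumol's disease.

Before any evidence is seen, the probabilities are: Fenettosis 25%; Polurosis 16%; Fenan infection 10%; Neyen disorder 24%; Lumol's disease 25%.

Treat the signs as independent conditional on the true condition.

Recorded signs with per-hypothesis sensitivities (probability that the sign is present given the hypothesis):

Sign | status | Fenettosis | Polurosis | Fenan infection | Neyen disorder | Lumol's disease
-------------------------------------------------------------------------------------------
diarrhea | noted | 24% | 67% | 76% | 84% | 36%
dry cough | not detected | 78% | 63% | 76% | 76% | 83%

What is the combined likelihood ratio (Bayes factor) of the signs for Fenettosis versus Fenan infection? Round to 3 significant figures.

Take the product of per-sign likelihoods under each hypothesis (using 1 − P(present | H) for each absent sign), then divide.
  Fenettosis: 0.24 × (1 − 0.78) = 0.0528
  Fenan infection: 0.76 × (1 − 0.76) = 0.1824
Bayes factor = 0.0528 / 0.1824 ≈ 0.289

0.289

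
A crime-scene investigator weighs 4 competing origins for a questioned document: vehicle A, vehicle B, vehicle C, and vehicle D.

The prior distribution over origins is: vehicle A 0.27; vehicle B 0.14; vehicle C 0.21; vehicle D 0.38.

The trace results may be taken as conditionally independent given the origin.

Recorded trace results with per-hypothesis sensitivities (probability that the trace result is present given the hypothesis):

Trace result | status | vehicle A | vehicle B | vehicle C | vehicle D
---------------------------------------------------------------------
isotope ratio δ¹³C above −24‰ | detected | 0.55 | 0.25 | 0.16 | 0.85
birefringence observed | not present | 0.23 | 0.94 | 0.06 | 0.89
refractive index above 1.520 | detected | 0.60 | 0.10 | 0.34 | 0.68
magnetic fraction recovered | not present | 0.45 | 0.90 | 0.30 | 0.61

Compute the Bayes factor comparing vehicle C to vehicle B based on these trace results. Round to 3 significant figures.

239

Take the product of per-trace result likelihoods under each hypothesis (using 1 − P(present | H) for each absent trace result), then divide.
  vehicle C: 0.16 × (1 − 0.06) × 0.34 × (1 − 0.30) = 0.035795
  vehicle B: 0.25 × (1 − 0.94) × 0.10 × (1 − 0.90) = 0.00015
Bayes factor = 0.035795 / 0.00015 ≈ 239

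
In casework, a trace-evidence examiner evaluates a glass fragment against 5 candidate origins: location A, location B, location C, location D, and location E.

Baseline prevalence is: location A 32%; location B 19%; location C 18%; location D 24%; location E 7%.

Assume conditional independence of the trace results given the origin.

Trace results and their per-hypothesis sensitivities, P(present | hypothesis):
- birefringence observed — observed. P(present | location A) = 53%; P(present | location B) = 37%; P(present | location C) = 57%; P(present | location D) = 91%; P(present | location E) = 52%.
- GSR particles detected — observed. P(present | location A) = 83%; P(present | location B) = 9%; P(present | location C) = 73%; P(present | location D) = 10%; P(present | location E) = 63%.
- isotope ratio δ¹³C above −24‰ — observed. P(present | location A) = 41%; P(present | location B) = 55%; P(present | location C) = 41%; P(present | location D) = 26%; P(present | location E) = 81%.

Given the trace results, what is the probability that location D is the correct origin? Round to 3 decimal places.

For each hypothesis, the unnormalized posterior weight is prior × product of the trace result likelihoods:
  location A: 0.32 × 0.53 × 0.83 × 0.41 = 0.057715
  location B: 0.19 × 0.37 × 0.09 × 0.55 = 0.0034799
  location C: 0.18 × 0.57 × 0.73 × 0.41 = 0.030708
  location D: 0.24 × 0.91 × 0.10 × 0.26 = 0.0056784
  location E: 0.07 × 0.52 × 0.63 × 0.81 = 0.018575
The unnormalized weights sum to 0.11616.
P(location D | evidence) = 0.0056784 / 0.11616 ≈ 0.049.

0.049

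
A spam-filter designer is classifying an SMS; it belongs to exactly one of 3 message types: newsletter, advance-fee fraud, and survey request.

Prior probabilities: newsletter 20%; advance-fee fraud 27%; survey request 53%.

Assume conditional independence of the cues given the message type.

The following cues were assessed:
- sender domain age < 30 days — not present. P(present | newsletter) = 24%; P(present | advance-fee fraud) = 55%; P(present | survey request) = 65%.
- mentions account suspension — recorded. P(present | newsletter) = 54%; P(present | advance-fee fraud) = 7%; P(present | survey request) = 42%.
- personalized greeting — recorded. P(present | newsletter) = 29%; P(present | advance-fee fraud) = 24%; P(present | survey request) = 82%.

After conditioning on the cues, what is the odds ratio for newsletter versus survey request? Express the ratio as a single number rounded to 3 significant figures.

Unnormalized posterior weight (prior times the cue likelihoods) for each of the two hypotheses (using 1 − P(present | H) for each absent cue):
  newsletter: 0.20 × (1 − 0.24) × 0.54 × 0.29 = 0.023803
  survey request: 0.53 × (1 − 0.65) × 0.42 × 0.82 = 0.063886
Posterior odds = 0.023803 / 0.063886 ≈ 0.373.

0.373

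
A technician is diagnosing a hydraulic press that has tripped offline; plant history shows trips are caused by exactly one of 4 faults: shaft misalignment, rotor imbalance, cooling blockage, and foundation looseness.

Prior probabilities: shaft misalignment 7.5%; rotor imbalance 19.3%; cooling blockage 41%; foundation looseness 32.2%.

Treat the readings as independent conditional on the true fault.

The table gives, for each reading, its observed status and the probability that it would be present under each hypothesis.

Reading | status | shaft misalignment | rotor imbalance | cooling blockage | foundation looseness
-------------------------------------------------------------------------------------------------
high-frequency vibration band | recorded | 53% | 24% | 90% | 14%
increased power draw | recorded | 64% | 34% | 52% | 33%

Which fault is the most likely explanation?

Multiply each prior by the joint likelihood of the reading pattern:
  shaft misalignment: 0.075 × 0.53 × 0.64 = 0.02544
  rotor imbalance: 0.193 × 0.24 × 0.34 = 0.015749
  cooling blockage: 0.410 × 0.90 × 0.52 = 0.19188
  foundation looseness: 0.322 × 0.14 × 0.33 = 0.014876
Normalizing constant Z = 0.02544 + 0.015749 + 0.19188 + 0.014876 = 0.24795.
P(shaft misalignment | evidence) ≈ 0.02544 / 0.24795 ≈ 0.103
P(rotor imbalance | evidence) ≈ 0.015749 / 0.24795 ≈ 0.064
P(cooling blockage | evidence) ≈ 0.19188 / 0.24795 ≈ 0.774
P(foundation looseness | evidence) ≈ 0.014876 / 0.24795 ≈ 0.060
The largest is 0.774, so cooling blockage is most probable.

cooling blockage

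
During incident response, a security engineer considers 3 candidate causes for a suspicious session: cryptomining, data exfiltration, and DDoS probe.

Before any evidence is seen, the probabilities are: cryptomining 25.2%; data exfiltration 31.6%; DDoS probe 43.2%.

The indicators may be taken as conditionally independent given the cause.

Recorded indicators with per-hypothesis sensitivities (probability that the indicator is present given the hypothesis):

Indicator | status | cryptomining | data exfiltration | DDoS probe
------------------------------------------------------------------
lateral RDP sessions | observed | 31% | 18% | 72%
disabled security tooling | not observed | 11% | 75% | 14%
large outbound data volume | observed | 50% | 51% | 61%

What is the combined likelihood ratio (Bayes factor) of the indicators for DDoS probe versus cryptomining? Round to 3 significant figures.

2.74

Take the product of per-indicator likelihoods under each hypothesis (using 1 − P(present | H) for each absent indicator), then divide.
  DDoS probe: 0.72 × (1 − 0.14) × 0.61 = 0.37771
  cryptomining: 0.31 × (1 − 0.11) × 0.50 = 0.13795
Bayes factor = 0.37771 / 0.13795 ≈ 2.74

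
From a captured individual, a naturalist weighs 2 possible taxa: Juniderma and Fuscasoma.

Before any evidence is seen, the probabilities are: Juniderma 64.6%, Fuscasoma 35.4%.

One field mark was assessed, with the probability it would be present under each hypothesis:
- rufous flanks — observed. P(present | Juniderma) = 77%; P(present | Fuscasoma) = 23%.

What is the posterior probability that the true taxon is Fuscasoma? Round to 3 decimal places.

Multiply each prior by the likelihood of the field mark:
  Juniderma: 0.646 × 0.77 = 0.49742
  Fuscasoma: 0.354 × 0.23 = 0.08142
Marginal likelihood of the evidence = 0.57884.
P(Fuscasoma | evidence) = 0.08142 / 0.57884 ≈ 0.141.

0.141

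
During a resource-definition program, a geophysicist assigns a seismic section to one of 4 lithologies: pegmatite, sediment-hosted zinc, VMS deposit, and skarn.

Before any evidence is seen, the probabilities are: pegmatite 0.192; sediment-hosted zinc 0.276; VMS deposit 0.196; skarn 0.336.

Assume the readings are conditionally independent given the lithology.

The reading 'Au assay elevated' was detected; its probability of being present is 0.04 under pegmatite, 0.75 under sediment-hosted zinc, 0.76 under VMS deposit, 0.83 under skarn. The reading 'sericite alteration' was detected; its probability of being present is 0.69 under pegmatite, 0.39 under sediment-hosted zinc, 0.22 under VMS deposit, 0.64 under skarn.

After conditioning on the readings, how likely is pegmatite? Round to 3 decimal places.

0.018

Multiply each prior by the joint likelihood of the reading pattern:
  pegmatite: 0.192 × 0.04 × 0.69 = 0.0052992
  sediment-hosted zinc: 0.276 × 0.75 × 0.39 = 0.08073
  VMS deposit: 0.196 × 0.76 × 0.22 = 0.032771
  skarn: 0.336 × 0.83 × 0.64 = 0.17848
Marginal likelihood of the evidence = 0.29728.
P(pegmatite | evidence) = 0.0052992 / 0.29728 ≈ 0.018.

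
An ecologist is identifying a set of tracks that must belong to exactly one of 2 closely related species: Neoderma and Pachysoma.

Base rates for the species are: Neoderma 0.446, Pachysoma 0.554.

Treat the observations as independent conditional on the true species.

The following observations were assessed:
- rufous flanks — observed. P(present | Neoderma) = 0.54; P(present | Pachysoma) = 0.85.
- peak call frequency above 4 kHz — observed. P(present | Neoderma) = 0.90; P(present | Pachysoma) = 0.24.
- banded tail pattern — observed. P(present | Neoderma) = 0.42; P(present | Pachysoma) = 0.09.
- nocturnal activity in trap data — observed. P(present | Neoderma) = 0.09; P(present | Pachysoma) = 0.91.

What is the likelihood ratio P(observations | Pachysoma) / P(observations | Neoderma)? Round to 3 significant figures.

0.909

The Bayes factor is the ratio of the joint likelihoods of the evidence pattern under the two hypotheses.
  Pachysoma: 0.85 × 0.24 × 0.09 × 0.91 = 0.016708
  Neoderma: 0.54 × 0.90 × 0.42 × 0.09 = 0.018371
Bayes factor = 0.016708 / 0.018371 ≈ 0.909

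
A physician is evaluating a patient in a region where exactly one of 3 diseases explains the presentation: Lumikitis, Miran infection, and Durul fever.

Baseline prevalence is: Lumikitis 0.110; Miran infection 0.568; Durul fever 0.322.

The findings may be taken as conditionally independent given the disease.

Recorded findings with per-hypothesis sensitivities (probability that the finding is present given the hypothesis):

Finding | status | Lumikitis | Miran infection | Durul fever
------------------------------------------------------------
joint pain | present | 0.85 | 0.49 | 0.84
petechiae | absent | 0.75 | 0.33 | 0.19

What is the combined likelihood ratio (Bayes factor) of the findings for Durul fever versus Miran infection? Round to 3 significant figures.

Joint likelihood of the evidence pattern under each hypothesis (using 1 − P(present | H) for each absent finding):
  Durul fever: 0.84 × (1 − 0.19) = 0.6804
  Miran infection: 0.49 × (1 − 0.33) = 0.3283
Bayes factor = 0.6804 / 0.3283 ≈ 2.07

2.07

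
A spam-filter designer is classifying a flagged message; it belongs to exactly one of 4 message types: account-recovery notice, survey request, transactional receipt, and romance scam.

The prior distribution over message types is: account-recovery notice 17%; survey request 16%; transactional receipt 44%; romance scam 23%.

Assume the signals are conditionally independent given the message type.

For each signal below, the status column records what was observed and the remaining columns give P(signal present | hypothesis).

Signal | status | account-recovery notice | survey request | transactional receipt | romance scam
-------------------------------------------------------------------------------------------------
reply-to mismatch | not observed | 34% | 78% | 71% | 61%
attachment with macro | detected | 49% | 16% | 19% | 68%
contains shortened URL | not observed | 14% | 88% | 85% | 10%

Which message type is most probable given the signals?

By Bayes' rule with conditional independence, the unnormalized weight for each hypothesis is prior × ∏ likelihoods (using 1 − P(present | H) for each absent signal):
  account-recovery notice: 0.17 × (1 − 0.34) × 0.49 × (1 − 0.14) = 0.047281
  survey request: 0.16 × (1 − 0.78) × 0.16 × (1 − 0.88) = 0.00067584
  transactional receipt: 0.44 × (1 − 0.71) × 0.19 × (1 − 0.85) = 0.0036366
  romance scam: 0.23 × (1 − 0.61) × 0.68 × (1 − 0.10) = 0.054896
Normalizing constant Z = 0.047281 + 0.00067584 + 0.0036366 + 0.054896 = 0.10649.
P(account-recovery notice | evidence) ≈ 0.047281 / 0.10649 ≈ 0.444
P(survey request | evidence) ≈ 0.00067584 / 0.10649 ≈ 0.006
P(transactional receipt | evidence) ≈ 0.0036366 / 0.10649 ≈ 0.034
P(romance scam | evidence) ≈ 0.054896 / 0.10649 ≈ 0.516
The largest is 0.516, so romance scam is most probable.

romance scam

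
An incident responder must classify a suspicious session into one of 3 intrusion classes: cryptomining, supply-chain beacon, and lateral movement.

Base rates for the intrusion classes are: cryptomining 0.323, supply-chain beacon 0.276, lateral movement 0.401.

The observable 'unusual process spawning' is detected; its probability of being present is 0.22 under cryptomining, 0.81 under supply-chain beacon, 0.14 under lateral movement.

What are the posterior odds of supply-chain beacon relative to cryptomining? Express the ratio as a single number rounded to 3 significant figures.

3.15

The normalizing constant cancels in an odds ratio, so compute prior × likelihood for the two hypotheses only:
  supply-chain beacon: 0.276 × 0.81 = 0.22356
  cryptomining: 0.323 × 0.22 = 0.07106
Posterior odds = 0.22356 / 0.07106 ≈ 3.15.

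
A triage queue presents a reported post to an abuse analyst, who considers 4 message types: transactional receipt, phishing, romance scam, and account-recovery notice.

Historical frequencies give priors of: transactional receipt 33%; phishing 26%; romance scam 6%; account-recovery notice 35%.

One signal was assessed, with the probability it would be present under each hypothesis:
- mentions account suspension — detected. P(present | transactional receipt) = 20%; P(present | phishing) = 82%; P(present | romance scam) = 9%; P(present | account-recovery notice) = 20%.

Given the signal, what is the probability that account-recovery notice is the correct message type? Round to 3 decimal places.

Multiply each prior by the likelihood of the signal:
  transactional receipt: 0.330 × 0.20 = 0.066
  phishing: 0.260 × 0.82 = 0.2132
  romance scam: 0.060 × 0.09 = 0.0054
  account-recovery notice: 0.350 × 0.20 = 0.07
Normalizing constant Z = 0.066 + 0.2132 + 0.0054 + 0.07 = 0.3546.
P(account-recovery notice | evidence) = 0.07 / 0.3546 ≈ 0.197.

0.197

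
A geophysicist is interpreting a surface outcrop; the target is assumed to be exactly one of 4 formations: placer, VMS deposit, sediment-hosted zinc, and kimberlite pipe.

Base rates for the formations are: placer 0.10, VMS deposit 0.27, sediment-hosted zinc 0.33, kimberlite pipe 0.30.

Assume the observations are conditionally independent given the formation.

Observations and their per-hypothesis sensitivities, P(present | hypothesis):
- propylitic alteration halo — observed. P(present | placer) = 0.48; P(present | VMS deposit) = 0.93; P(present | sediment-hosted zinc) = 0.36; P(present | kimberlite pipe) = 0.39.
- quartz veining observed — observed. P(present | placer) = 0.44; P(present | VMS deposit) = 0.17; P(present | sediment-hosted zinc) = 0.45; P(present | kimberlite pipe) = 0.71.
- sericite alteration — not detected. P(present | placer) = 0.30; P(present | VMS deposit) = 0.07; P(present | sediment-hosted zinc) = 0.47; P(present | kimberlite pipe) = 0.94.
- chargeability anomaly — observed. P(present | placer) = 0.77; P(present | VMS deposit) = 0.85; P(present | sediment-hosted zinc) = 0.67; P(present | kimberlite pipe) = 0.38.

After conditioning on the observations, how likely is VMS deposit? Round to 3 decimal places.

0.511

By Bayes' rule with conditional independence, the unnormalized weight for each hypothesis is prior × ∏ likelihoods (using 1 − P(present | H) for each absent observation):
  placer: 0.10 × 0.48 × 0.44 × (1 − 0.30) × 0.77 = 0.011384
  VMS deposit: 0.27 × 0.93 × 0.17 × (1 − 0.07) × 0.85 = 0.033744
  sediment-hosted zinc: 0.33 × 0.36 × 0.45 × (1 − 0.47) × 0.67 = 0.018984
  kimberlite pipe: 0.30 × 0.39 × 0.71 × (1 − 0.94) × 0.38 = 0.001894
The unnormalized weights sum to 0.066005.
P(VMS deposit | evidence) = 0.033744 / 0.066005 ≈ 0.511.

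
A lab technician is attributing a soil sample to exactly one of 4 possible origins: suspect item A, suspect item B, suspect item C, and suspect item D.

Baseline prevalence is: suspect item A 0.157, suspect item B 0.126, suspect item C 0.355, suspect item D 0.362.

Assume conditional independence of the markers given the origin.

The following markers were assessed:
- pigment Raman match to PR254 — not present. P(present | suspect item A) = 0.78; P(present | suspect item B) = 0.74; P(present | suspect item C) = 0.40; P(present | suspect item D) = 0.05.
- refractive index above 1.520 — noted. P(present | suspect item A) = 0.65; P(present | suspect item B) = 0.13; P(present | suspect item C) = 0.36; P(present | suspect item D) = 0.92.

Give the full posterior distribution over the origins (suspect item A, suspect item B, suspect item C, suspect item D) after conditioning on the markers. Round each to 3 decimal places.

Multiply each prior by the joint likelihood of the marker pattern (using 1 − P(present | H) for each absent marker):
  suspect item A: 0.157 × (1 − 0.78) × 0.65 = 0.022451
  suspect item B: 0.126 × (1 − 0.74) × 0.13 = 0.0042588
  suspect item C: 0.355 × (1 − 0.40) × 0.36 = 0.07668
  suspect item D: 0.362 × (1 − 0.05) × 0.92 = 0.31639
The unnormalized weights sum to 0.41978.
P(suspect item A | evidence) = 0.022451 / 0.41978 ≈ 0.053
P(suspect item B | evidence) = 0.0042588 / 0.41978 ≈ 0.010
P(suspect item C | evidence) = 0.07668 / 0.41978 ≈ 0.183
P(suspect item D | evidence) = 0.31639 / 0.41978 ≈ 0.754

0.053, 0.010, 0.183, 0.754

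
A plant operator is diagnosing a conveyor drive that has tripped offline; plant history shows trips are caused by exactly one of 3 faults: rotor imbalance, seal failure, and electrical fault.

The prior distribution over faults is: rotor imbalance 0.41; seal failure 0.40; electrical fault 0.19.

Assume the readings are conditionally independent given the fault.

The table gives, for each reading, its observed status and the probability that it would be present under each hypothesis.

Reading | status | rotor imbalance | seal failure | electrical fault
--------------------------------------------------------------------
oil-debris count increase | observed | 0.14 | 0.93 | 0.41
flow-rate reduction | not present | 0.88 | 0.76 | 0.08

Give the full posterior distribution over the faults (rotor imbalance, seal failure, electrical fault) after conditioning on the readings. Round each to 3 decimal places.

Multiply each prior by the joint likelihood of the reading pattern (using 1 − P(present | H) for each absent reading):
  rotor imbalance: 0.41 × 0.14 × (1 − 0.88) = 0.006888
  seal failure: 0.40 × 0.93 × (1 − 0.76) = 0.08928
  electrical fault: 0.19 × 0.41 × (1 − 0.08) = 0.071668
Marginal likelihood of the evidence = 0.16784.
P(rotor imbalance | evidence) = 0.006888 / 0.16784 ≈ 0.041
P(seal failure | evidence) = 0.08928 / 0.16784 ≈ 0.532
P(electrical fault | evidence) = 0.071668 / 0.16784 ≈ 0.427

0.041, 0.532, 0.427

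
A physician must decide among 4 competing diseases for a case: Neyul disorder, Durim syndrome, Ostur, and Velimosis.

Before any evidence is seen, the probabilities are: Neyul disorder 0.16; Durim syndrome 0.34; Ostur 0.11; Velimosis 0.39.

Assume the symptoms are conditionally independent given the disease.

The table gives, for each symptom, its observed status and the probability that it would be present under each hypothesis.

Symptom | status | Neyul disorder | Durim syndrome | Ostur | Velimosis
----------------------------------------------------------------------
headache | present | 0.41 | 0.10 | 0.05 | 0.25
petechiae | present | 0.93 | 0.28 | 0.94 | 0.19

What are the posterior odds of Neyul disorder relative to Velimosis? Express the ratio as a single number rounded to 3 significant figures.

3.29

Posterior odds equal prior odds times the likelihood ratio; only the two competing hypotheses matter.
  Neyul disorder: 0.16 × 0.41 × 0.93 = 0.061008
  Velimosis: 0.39 × 0.25 × 0.19 = 0.018525
Posterior odds = 0.061008 / 0.018525 ≈ 3.29.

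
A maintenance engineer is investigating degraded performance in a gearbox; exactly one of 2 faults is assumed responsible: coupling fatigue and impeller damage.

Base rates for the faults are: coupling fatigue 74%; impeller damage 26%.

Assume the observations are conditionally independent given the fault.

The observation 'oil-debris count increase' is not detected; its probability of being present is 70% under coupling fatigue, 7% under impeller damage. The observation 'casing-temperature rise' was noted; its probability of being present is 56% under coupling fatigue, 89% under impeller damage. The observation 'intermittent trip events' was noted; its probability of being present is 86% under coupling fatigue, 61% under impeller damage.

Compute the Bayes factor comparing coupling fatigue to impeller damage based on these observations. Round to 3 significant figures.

0.286

Joint likelihood of the evidence pattern under each hypothesis (using 1 − P(present | H) for each absent observation):
  coupling fatigue: (1 − 0.70) × 0.56 × 0.86 = 0.14448
  impeller damage: (1 − 0.07) × 0.89 × 0.61 = 0.5049
Bayes factor = 0.14448 / 0.5049 ≈ 0.286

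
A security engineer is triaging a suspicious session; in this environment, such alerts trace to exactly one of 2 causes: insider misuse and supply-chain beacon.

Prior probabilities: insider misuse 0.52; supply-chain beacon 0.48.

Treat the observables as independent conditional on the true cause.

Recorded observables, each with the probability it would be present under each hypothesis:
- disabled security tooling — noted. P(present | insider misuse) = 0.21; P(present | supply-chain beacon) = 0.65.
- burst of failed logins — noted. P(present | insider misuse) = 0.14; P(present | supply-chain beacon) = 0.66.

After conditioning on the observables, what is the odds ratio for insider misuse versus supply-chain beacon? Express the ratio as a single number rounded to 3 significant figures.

0.0742

The normalizing constant cancels in an odds ratio, so compute prior × likelihood for the two hypotheses only:
  insider misuse: 0.52 × 0.21 × 0.14 = 0.015288
  supply-chain beacon: 0.48 × 0.65 × 0.66 = 0.20592
Odds(insider misuse : supply-chain beacon) = 0.015288 / 0.20592 ≈ 0.0742.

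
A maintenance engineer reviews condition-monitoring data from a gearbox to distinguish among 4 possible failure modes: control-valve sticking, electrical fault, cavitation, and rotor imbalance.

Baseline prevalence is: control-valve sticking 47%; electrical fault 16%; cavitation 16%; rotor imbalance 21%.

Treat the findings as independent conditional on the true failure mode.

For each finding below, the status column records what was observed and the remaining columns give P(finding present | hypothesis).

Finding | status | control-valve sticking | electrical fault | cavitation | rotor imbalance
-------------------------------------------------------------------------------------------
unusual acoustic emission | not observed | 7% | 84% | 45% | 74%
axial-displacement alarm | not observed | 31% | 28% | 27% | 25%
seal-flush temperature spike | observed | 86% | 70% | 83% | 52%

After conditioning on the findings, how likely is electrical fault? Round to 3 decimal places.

For each hypothesis, the unnormalized posterior weight is prior × product of the finding likelihoods (using 1 − P(present | H) for each absent finding):
  control-valve sticking: 0.47 × (1 − 0.07) × (1 − 0.31) × 0.86 = 0.25938
  electrical fault: 0.16 × (1 − 0.84) × (1 − 0.28) × 0.70 = 0.012902
  cavitation: 0.16 × (1 − 0.45) × (1 − 0.27) × 0.83 = 0.053319
  rotor imbalance: 0.21 × (1 − 0.74) × (1 − 0.25) × 0.52 = 0.021294
Marginal likelihood of the evidence = 0.34689.
P(electrical fault | evidence) = 0.012902 / 0.34689 ≈ 0.037.

0.037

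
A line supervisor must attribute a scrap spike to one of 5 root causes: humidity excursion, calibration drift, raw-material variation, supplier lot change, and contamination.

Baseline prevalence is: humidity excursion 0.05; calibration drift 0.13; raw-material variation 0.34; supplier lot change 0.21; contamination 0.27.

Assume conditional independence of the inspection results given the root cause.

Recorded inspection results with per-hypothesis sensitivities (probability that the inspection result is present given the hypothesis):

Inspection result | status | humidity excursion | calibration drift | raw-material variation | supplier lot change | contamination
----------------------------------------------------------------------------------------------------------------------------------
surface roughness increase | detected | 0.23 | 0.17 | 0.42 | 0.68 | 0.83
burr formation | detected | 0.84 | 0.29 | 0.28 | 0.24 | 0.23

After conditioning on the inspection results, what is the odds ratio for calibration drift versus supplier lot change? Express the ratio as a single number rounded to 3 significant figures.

0.187

Unnormalized posterior weight (prior times the inspection result likelihoods) for each of the two hypotheses:
  calibration drift: 0.13 × 0.17 × 0.29 = 0.006409
  supplier lot change: 0.21 × 0.68 × 0.24 = 0.034272
Posterior odds = 0.006409 / 0.034272 ≈ 0.187.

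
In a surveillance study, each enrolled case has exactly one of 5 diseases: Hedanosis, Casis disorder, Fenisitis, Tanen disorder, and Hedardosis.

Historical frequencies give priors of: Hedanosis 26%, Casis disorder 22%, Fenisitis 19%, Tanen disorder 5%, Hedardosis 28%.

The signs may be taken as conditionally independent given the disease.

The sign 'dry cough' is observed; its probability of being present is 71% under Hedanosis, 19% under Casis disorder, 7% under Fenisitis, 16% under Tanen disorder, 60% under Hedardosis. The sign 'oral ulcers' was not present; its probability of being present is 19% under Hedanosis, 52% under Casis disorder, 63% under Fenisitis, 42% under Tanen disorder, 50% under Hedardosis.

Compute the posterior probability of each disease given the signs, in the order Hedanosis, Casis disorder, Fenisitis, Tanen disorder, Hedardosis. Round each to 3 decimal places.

0.568, 0.076, 0.019, 0.018, 0.319

By Bayes' rule with conditional independence, the unnormalized weight for each hypothesis is prior × ∏ likelihoods (using 1 − P(present | H) for each absent sign):
  Hedanosis: 0.26 × 0.71 × (1 − 0.19) = 0.14953
  Casis disorder: 0.22 × 0.19 × (1 − 0.52) = 0.020064
  Fenisitis: 0.19 × 0.07 × (1 − 0.63) = 0.004921
  Tanen disorder: 0.05 × 0.16 × (1 − 0.42) = 0.00464
  Hedardosis: 0.28 × 0.60 × (1 − 0.50) = 0.084
The unnormalized weights sum to 0.26315.
P(Hedanosis | evidence) = 0.14953 / 0.26315 ≈ 0.568
P(Casis disorder | evidence) = 0.020064 / 0.26315 ≈ 0.076
P(Fenisitis | evidence) = 0.004921 / 0.26315 ≈ 0.019
P(Tanen disorder | evidence) = 0.00464 / 0.26315 ≈ 0.018
P(Hedardosis | evidence) = 0.084 / 0.26315 ≈ 0.319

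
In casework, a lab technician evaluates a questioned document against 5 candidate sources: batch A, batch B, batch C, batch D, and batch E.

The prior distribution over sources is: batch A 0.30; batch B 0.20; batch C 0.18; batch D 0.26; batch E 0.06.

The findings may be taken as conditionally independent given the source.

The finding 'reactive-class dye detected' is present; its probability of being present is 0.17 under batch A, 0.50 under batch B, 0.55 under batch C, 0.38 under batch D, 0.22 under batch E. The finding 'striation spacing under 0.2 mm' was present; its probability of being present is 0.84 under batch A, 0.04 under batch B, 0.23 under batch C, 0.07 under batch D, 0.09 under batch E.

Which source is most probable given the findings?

For each hypothesis, the unnormalized posterior weight is prior × product of the finding likelihoods:
  batch A: 0.30 × 0.17 × 0.84 = 0.04284
  batch B: 0.20 × 0.50 × 0.04 = 0.004
  batch C: 0.18 × 0.55 × 0.23 = 0.02277
  batch D: 0.26 × 0.38 × 0.07 = 0.006916
  batch E: 0.06 × 0.22 × 0.09 = 0.001188
Marginal likelihood of the evidence = 0.077714.
P(batch A | evidence) ≈ 0.04284 / 0.077714 ≈ 0.551
P(batch B | evidence) ≈ 0.004 / 0.077714 ≈ 0.051
P(batch C | evidence) ≈ 0.02277 / 0.077714 ≈ 0.293
P(batch D | evidence) ≈ 0.006916 / 0.077714 ≈ 0.089
P(batch E | evidence) ≈ 0.001188 / 0.077714 ≈ 0.015
The largest is 0.551, so batch A is most probable.

batch A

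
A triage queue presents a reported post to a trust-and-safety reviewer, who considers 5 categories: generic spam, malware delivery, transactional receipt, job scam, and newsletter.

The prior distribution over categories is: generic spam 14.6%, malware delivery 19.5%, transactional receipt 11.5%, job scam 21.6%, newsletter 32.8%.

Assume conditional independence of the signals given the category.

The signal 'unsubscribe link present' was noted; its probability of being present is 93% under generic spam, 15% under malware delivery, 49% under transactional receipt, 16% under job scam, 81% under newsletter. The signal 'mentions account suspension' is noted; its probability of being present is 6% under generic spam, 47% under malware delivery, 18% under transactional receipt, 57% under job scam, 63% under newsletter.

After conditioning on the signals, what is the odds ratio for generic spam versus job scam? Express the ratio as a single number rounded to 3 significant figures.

0.414

Posterior odds equal prior odds times the likelihood ratio; only the two competing hypotheses matter.
  generic spam: 0.146 × 0.93 × 0.06 = 0.0081468
  job scam: 0.216 × 0.16 × 0.57 = 0.019699
Odds(generic spam : job scam) = 0.0081468 / 0.019699 ≈ 0.414.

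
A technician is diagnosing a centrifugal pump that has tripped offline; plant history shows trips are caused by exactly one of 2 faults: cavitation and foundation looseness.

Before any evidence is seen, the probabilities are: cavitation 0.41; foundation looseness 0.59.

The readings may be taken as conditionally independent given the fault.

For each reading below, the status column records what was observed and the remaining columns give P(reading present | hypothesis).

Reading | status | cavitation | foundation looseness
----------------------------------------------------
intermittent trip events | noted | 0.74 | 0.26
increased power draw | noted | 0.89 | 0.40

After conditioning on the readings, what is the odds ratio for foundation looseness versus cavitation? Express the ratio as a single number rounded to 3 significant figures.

0.227

The normalizing constant cancels in an odds ratio, so compute prior × likelihood for the two hypotheses only:
  foundation looseness: 0.59 × 0.26 × 0.40 = 0.06136
  cavitation: 0.41 × 0.74 × 0.89 = 0.27003
Odds(foundation looseness : cavitation) = 0.06136 / 0.27003 ≈ 0.227.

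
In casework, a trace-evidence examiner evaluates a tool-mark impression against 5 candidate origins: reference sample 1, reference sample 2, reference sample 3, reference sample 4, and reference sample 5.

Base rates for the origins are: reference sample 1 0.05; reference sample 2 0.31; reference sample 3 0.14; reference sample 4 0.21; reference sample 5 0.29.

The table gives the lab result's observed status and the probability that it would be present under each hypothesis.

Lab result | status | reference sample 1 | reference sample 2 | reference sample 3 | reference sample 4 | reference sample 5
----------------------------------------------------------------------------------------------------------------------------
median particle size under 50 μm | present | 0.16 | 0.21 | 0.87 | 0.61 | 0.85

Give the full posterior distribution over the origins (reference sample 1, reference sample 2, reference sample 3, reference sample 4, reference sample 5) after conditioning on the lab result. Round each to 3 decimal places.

0.014, 0.114, 0.214, 0.225, 0.433

By Bayes' rule, the unnormalized weight for each hypothesis is prior × likelihood:
  reference sample 1: 0.05 × 0.16 = 0.008
  reference sample 2: 0.31 × 0.21 = 0.0651
  reference sample 3: 0.14 × 0.87 = 0.1218
  reference sample 4: 0.21 × 0.61 = 0.1281
  reference sample 5: 0.29 × 0.85 = 0.2465
Normalizing constant Z = 0.008 + 0.0651 + 0.1218 + 0.1281 + 0.2465 = 0.5695.
P(reference sample 1 | evidence) = 0.008 / 0.5695 ≈ 0.014
P(reference sample 2 | evidence) = 0.0651 / 0.5695 ≈ 0.114
P(reference sample 3 | evidence) = 0.1218 / 0.5695 ≈ 0.214
P(reference sample 4 | evidence) = 0.1281 / 0.5695 ≈ 0.225
P(reference sample 5 | evidence) = 0.2465 / 0.5695 ≈ 0.433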